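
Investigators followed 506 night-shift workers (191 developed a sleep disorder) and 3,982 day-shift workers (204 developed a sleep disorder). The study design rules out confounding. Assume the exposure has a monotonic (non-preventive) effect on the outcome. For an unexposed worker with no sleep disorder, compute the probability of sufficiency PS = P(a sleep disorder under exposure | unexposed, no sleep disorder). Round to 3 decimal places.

p₁ = P(outcome | exposed) = 191/506 = 0.37747
p₀ = P(outcome | unexposed) = 204/3982 = 0.051231
Under exogeneity and monotonicity, PS = (p₁ − p₀) / (1 − p₀).
PS = (0.37747 − 0.051231) / (1 − 0.051231) = 0.32624 / 0.94877 ≈ 0.3439

PS ≈ 0.344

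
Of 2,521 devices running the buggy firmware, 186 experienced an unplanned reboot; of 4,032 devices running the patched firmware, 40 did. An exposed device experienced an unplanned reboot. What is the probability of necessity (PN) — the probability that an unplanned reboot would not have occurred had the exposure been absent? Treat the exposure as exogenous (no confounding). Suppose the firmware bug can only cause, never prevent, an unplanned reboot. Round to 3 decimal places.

p₁ = P(outcome | exposed) = 186/2521 = 0.07378
p₀ = P(outcome | unexposed) = 40/4032 = 0.0099206
Under exogeneity and monotonicity, PN = (p₁ − p₀) / p₁.
PN = (0.07378 − 0.0099206) / 0.07378 = 0.06386 / 0.07378 ≈ 0.8655

PN ≈ 0.866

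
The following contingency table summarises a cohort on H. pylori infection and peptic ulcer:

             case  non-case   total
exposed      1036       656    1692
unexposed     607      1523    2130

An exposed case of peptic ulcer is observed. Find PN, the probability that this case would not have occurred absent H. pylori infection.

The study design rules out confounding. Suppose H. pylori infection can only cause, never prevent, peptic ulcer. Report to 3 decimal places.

p₁ = P(outcome | exposed) = 1036/1692 = 0.61229
p₀ = P(outcome | unexposed) = 607/2130 = 0.28498
Under exogeneity and monotonicity, PN = (p₁ − p₀) / p₁.
PN = (0.61229 − 0.28498) / 0.61229 = 0.32732 / 0.61229 ≈ 0.5346

PN ≈ 0.535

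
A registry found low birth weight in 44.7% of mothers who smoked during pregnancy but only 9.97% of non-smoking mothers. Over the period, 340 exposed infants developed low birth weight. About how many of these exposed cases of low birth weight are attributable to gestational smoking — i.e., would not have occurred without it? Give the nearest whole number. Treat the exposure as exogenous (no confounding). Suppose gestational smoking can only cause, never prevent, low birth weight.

about 264 cases

p₁ = 0.447, p₀ = 0.0997.
PN = (p₁ − p₀)/p₁ = (0.447 − 0.0997) / 0.447 ≈ 0.77696.
Attributable cases ≈ PN × (exposed cases) = 0.77696 × 340 ≈ 264.17.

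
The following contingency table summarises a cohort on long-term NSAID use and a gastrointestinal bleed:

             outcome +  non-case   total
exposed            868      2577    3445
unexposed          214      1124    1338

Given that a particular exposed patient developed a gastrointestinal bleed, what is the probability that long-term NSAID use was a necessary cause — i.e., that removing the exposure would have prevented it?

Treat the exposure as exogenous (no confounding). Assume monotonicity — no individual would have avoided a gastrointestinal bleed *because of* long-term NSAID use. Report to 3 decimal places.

PN ≈ 0.365

p₁ = P(outcome | exposed) = 868/3445 = 0.25196
p₀ = P(outcome | unexposed) = 214/1338 = 0.15994
Under exogeneity and monotonicity, PN = (p₁ − p₀) / p₁.
PN = (0.25196 − 0.15994) / 0.25196 = 0.092019 / 0.25196 ≈ 0.3652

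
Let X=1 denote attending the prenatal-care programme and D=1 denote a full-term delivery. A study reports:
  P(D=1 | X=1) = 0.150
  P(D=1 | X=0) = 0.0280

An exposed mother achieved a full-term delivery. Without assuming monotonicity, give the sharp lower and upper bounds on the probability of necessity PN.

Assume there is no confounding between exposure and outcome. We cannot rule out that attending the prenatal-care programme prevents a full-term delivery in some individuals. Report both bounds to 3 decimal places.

0.813 ≤ PN ≤ 1.000

Let p₁ = 0.15, p₀ = 0.028.
Under exogeneity alone the bounds on PN are max{0,(p₁−p₀)/p₁} ≤ PN ≤ min{1,(1−p₀)/p₁}.
  lower = (p₁ − p₀)/p₁ = 0.122 / 0.15 ≈ 0.8133
  upper = min{1, (1 − p₀)/p₁} = 0.972 / 0.15 ≈ 6.4800 → capped at 1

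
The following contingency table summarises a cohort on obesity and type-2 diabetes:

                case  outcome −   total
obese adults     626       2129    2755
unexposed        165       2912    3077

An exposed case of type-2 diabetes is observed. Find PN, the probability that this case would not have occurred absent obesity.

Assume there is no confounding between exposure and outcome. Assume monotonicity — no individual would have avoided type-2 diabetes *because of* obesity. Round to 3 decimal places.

p₁ = P(outcome | exposed) = 626/2755 = 0.22722
p₀ = P(outcome | unexposed) = 165/3077 = 0.053624
Under exogeneity and monotonicity, PN = (p₁ − p₀)/p₁.
PN = (0.22722 − 0.053624) / 0.22722 ≈ 0.7640

PN ≈ 0.764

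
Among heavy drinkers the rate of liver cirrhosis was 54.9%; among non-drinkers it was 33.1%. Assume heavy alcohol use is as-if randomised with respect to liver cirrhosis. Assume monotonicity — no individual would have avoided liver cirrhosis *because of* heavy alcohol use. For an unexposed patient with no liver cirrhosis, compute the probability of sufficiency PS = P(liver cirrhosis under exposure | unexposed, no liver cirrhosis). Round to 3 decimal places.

p₁ = 0.549, p₀ = 0.331.
Under exogeneity and monotonicity, PS = (p₁ − p₀) / (1 − p₀).
PS = (0.549 − 0.331) / (1 − 0.331) = 0.218 / 0.669 ≈ 0.3259

PS ≈ 0.326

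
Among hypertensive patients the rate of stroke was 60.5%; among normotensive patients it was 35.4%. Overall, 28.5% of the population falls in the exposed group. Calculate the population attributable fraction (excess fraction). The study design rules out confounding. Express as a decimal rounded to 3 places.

p₁ = 0.605, p₀ = 0.354.
Overall risk P(Y=1) = π·p₁ + (1−π)·p₀ = 0.285×0.605 + 0.715×0.354 = 0.42553.
Under exogeneity, PAF = [P(Y=1) − p₀] / P(Y=1).
PAF = (0.42553 − 0.354) / 0.42553 ≈ 0.1681

PAF ≈ 0.168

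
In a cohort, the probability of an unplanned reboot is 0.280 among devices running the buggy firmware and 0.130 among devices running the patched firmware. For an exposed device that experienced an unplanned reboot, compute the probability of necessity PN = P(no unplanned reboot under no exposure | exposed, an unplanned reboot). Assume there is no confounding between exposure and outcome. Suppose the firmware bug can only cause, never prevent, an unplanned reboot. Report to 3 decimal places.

Let p₁ = 0.28, p₀ = 0.13.
Under exogeneity and monotonicity, PN = (p₁ − p₀) / p₁.
PN = (0.28 − 0.13) / 0.28 = 0.15 / 0.28 ≈ 0.5357

PN ≈ 0.536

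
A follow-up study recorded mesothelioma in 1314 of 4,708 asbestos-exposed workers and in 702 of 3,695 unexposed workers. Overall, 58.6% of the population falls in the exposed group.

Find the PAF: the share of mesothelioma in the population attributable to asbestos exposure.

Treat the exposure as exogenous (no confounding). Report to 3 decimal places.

p₁ = P(outcome | exposed) = 1314/4708 = 0.2791
p₀ = P(outcome | unexposed) = 702/3695 = 0.18999
Overall risk P(Y=1) = π·p₁ + (1−π)·p₀ = 0.586×0.2791 + 0.414×0.18999 = 0.24221.
Under exogeneity, PAF = [P(Y=1) − p₀] / P(Y=1).
PAF = (0.24221 − 0.18999) / 0.24221 ≈ 0.2156

PAF ≈ 0.216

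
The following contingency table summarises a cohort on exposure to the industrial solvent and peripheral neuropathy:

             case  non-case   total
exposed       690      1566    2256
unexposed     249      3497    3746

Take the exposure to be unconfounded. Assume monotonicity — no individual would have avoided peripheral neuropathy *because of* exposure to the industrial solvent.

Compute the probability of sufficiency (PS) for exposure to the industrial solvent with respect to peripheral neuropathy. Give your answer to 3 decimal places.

PS ≈ 0.256

p₁ = P(outcome | exposed) = 690/2256 = 0.30585
p₀ = P(outcome | unexposed) = 249/3746 = 0.066471
Under exogeneity and monotonicity, PS = (p₁ − p₀)/(1 − p₀).
PS = (0.30585 − 0.066471) / 0.93353 ≈ 0.2564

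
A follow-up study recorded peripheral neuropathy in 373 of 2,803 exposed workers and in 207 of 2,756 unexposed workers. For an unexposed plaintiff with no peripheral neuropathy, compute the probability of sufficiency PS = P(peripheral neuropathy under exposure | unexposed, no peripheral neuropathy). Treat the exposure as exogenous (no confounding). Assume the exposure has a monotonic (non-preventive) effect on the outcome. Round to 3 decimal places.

p₁ = P(outcome | exposed) = 373/2803 = 0.13307
p₀ = P(outcome | unexposed) = 207/2756 = 0.075109
Under exogeneity and monotonicity, PS = (p₁ − p₀) / (1 − p₀).
PS = (0.13307 − 0.075109) / (1 − 0.075109) = 0.057963 / 0.92489 ≈ 0.0627

PS ≈ 0.063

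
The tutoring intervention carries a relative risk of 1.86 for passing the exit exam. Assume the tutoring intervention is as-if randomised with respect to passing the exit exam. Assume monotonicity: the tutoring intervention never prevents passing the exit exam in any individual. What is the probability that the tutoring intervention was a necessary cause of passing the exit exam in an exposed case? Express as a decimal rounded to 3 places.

Under exogeneity and monotonicity, PN = (RR − 1) / RR = 1 − 1/RR.
PN = (1.86 − 1) / 1.86 = 0.86 / 1.86 ≈ 0.4624

PN ≈ 0.462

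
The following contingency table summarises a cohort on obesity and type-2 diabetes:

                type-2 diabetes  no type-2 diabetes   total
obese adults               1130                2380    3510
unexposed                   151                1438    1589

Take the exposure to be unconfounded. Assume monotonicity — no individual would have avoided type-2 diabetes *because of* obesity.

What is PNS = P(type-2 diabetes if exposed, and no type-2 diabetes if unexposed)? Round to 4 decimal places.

p₁ = P(outcome | exposed) = 1130/3510 = 0.32194
p₀ = P(outcome | unexposed) = 151/1589 = 0.095028
Under exogeneity and monotonicity, PNS = p₁ − p₀.
PNS = 0.32194 − 0.095028 = 0.22691

PNS ≈ 0.2269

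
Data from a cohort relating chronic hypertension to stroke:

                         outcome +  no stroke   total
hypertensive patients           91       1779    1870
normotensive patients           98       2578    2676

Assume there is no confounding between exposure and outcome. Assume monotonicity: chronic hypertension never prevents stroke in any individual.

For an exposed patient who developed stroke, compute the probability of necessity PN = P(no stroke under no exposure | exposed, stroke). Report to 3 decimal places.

PN ≈ 0.247

p₁ = P(outcome | exposed) = 91/1870 = 0.048663
p₀ = P(outcome | unexposed) = 98/2676 = 0.036622
Under exogeneity and monotonicity, PN = (p₁ − p₀)/p₁.
PN = (0.048663 − 0.036622) / 0.048663 ≈ 0.2474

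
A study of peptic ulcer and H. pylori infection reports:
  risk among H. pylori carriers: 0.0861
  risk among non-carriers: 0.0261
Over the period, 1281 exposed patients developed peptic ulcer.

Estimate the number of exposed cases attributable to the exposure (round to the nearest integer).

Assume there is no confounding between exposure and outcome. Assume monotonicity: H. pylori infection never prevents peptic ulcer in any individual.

about 893 cases

Let p₁ = 0.0861, p₀ = 0.0261.
PN = (p₁ − p₀)/p₁ = (0.0861 − 0.0261) / 0.0861 ≈ 0.69686.
Attributable cases ≈ PN × (exposed cases) = 0.69686 × 1281 ≈ 892.68.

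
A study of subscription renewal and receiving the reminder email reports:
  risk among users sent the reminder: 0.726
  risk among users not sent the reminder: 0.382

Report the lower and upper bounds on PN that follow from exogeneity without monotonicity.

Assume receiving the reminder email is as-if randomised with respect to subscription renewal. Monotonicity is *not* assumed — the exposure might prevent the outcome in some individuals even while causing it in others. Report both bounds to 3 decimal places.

0.474 ≤ PN ≤ 0.851

Let p₁ = 0.726, p₀ = 0.382.
Under exogeneity alone the bounds on PN are max{0,(p₁−p₀)/p₁} ≤ PN ≤ min{1,(1−p₀)/p₁}.
  lower = (p₁ − p₀)/p₁ = 0.344 / 0.726 ≈ 0.4738
  upper = min{1, (1 − p₀)/p₁} = 0.618 / 0.726 ≈ 0.8512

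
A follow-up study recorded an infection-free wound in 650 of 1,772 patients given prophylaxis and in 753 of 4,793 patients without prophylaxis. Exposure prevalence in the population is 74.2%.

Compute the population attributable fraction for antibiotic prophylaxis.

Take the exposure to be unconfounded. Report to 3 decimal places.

PAF ≈ 0.498

p₁ = P(outcome | exposed) = 650/1772 = 0.36682
p₀ = P(outcome | unexposed) = 753/4793 = 0.1571
Overall risk P(Y=1) = π·p₁ + (1−π)·p₀ = 0.742×0.36682 + 0.258×0.1571 = 0.31271.
Under exogeneity, PAF = [P(Y=1) − p₀] / P(Y=1).
PAF = (0.31271 − 0.1571) / 0.31271 ≈ 0.4976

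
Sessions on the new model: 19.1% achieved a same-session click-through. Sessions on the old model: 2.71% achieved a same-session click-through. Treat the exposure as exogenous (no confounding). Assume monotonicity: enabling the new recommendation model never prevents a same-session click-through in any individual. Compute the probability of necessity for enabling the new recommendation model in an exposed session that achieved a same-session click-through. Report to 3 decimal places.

p₁ = 0.191, p₀ = 0.0271.
Under exogeneity and monotonicity, PN = (p₁ − p₀) / p₁.
PN = (0.191 − 0.0271) / 0.191 = 0.1639 / 0.191 ≈ 0.8581

PN ≈ 0.858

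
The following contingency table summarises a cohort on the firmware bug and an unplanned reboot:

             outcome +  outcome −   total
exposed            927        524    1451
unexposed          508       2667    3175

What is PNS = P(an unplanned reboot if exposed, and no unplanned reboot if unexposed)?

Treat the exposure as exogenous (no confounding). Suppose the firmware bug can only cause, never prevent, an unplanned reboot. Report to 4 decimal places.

PNS ≈ 0.4789

p₁ = P(outcome | exposed) = 927/1451 = 0.63887
p₀ = P(outcome | unexposed) = 508/3175 = 0.16
Under exogeneity and monotonicity, PNS = p₁ − p₀.
PNS = 0.63887 − 0.16 = 0.47887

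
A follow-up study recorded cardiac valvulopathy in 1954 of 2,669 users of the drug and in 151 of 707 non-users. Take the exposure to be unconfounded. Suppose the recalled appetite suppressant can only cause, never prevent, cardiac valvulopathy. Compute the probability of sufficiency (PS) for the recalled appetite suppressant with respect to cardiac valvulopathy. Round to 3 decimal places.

PS ≈ 0.659

p₁ = P(outcome | exposed) = 1954/2669 = 0.73211
p₀ = P(outcome | unexposed) = 151/707 = 0.21358
Under exogeneity and monotonicity, PS = (p₁ − p₀) / (1 − p₀).
PS = (0.73211 − 0.21358) / (1 − 0.21358) = 0.51853 / 0.78642 ≈ 0.6594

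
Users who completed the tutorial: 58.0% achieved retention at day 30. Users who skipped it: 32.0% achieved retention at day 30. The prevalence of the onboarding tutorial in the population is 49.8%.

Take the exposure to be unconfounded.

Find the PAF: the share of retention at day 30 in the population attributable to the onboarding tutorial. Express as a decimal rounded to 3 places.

PAF ≈ 0.288

p₁ = 0.58, p₀ = 0.32.
Overall risk P(Y=1) = π·p₁ + (1−π)·p₀ = 0.498×0.58 + 0.502×0.32 = 0.44948.
Under exogeneity, PAF = [P(Y=1) − p₀] / P(Y=1).
PAF = (0.44948 − 0.32) / 0.44948 ≈ 0.2881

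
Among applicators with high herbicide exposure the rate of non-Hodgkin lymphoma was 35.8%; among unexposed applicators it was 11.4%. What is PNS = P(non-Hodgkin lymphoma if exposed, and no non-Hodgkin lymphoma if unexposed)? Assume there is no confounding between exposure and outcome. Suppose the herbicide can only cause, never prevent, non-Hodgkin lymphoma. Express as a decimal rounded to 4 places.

PNS ≈ 0.2440

p₁ = 0.358, p₀ = 0.114.
Under exogeneity and monotonicity, PNS = p₁ − p₀.
PNS = 0.358 − 0.114 = 0.244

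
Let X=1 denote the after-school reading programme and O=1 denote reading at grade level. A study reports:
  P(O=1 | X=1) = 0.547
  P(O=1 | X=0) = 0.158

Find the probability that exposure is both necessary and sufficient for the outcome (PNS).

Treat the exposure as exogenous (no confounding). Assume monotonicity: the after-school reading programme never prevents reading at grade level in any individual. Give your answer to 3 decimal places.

PNS ≈ 0.389

Let p₁ = 0.547, p₀ = 0.158.
Under exogeneity and monotonicity, PNS = p₁ − p₀.
PNS = 0.547 − 0.158 = 0.389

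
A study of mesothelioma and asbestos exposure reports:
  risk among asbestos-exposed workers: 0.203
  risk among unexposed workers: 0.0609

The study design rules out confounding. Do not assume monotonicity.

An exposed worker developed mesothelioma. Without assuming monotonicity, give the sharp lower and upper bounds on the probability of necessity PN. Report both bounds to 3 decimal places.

Let p₁ = 0.203, p₀ = 0.0609.
Under exogeneity alone the bounds on PN are max{0,(p₁−p₀)/p₁} ≤ PN ≤ min{1,(1−p₀)/p₁}.
  lower = (p₁ − p₀)/p₁ = 0.1421 / 0.203 ≈ 0.7000
  upper = min{1, (1 − p₀)/p₁} = 0.9391 / 0.203 ≈ 4.6261 → capped at 1

0.700 ≤ PN ≤ 1.000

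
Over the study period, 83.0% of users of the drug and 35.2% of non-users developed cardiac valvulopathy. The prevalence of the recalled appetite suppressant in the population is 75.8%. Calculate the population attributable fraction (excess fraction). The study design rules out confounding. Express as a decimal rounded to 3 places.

PAF ≈ 0.507

p₁ = 0.83, p₀ = 0.352.
Overall risk P(Y=1) = π·p₁ + (1−π)·p₀ = 0.758×0.83 + 0.242×0.352 = 0.71432.
Under exogeneity, PAF = [P(Y=1) − p₀] / P(Y=1).
PAF = (0.71432 − 0.352) / 0.71432 ≈ 0.5072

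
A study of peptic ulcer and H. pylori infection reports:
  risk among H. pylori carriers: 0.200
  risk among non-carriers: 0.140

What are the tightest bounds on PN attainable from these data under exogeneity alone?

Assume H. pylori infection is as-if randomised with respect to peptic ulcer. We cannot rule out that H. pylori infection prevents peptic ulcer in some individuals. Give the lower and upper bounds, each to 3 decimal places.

0.300 ≤ PN ≤ 1.000

Let p₁ = 0.2, p₀ = 0.14.
Under exogeneity alone the bounds on PN are max{0,(p₁−p₀)/p₁} ≤ PN ≤ min{1,(1−p₀)/p₁}.
  lower = (p₁ − p₀)/p₁ = 0.06 / 0.2 ≈ 0.3000
  upper = min{1, (1 − p₀)/p₁} = 0.86 / 0.2 ≈ 4.3000 → capped at 1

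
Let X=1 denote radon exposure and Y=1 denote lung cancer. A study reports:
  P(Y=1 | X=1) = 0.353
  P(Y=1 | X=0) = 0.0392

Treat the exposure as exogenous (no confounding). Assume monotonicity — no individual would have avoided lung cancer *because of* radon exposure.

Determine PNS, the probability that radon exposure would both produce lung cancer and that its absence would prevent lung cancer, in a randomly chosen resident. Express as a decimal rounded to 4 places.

Let p₁ = 0.353, p₀ = 0.0392.
Under exogeneity and monotonicity, PNS = p₁ − p₀.
PNS = 0.353 − 0.0392 = 0.3138

PNS ≈ 0.3138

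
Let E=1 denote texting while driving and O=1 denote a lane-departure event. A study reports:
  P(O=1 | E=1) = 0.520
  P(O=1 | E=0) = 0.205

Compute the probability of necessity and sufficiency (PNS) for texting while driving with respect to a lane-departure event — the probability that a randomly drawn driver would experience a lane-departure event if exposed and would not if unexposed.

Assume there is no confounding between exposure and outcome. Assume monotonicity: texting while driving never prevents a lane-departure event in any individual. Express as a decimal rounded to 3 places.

Let p₁ = 0.52, p₀ = 0.205.
Under exogeneity and monotonicity, PNS = p₁ − p₀.
PNS = 0.52 − 0.205 = 0.315

PNS ≈ 0.315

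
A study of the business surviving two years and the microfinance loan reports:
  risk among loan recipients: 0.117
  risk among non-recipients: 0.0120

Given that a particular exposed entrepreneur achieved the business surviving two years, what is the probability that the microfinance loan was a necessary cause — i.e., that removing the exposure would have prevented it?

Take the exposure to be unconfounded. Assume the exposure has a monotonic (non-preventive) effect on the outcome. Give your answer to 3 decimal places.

Let p₁ = 0.117, p₀ = 0.012.
Under exogeneity and monotonicity, PN = (p₁ − p₀) / p₁.
PN = (0.117 − 0.012) / 0.117 = 0.105 / 0.117 ≈ 0.8974

PN ≈ 0.897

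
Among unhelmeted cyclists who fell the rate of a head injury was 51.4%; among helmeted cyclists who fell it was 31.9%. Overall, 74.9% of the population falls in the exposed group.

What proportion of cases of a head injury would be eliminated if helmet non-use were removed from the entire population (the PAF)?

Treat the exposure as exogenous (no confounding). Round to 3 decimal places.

p₁ = 0.514, p₀ = 0.319.
Overall risk P(Y=1) = π·p₁ + (1−π)·p₀ = 0.749×0.514 + 0.251×0.319 = 0.46505.
Under exogeneity, PAF = [P(Y=1) − p₀] / P(Y=1).
PAF = (0.46505 − 0.319) / 0.46505 ≈ 0.3141

PAF ≈ 0.314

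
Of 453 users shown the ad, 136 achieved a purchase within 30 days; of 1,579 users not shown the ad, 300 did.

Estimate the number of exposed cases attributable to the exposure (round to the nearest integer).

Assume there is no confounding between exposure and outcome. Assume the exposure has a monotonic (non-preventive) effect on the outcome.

p₁ = P(outcome | exposed) = 136/453 = 0.30022
p₀ = P(outcome | unexposed) = 300/1579 = 0.18999
PN = (p₁ − p₀)/p₁ = (0.30022 − 0.18999) / 0.30022 ≈ 0.36715.
Attributable cases ≈ PN × (exposed cases) = 0.36715 × 136 ≈ 49.93.

about 50 cases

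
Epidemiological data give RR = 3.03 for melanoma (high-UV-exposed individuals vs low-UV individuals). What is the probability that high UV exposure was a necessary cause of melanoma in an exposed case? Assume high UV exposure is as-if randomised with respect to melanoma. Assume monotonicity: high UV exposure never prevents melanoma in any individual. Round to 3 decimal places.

PN ≈ 0.670

Under exogeneity and monotonicity, PN = (RR − 1) / RR = 1 − 1/RR.
PN = (3.03 − 1) / 3.03 = 2.03 / 3.03 ≈ 0.6700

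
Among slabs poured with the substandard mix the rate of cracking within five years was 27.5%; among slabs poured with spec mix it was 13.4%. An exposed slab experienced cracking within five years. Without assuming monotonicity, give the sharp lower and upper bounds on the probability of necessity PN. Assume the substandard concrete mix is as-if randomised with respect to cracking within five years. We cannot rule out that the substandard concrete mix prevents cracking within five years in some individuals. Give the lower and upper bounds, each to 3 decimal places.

0.513 ≤ PN ≤ 1.000

p₁ = 0.275, p₀ = 0.134.
Under exogeneity alone the bounds on PN are max{0,(p₁−p₀)/p₁} ≤ PN ≤ min{1,(1−p₀)/p₁}.
  lower = (p₁ − p₀)/p₁ = 0.141 / 0.275 ≈ 0.5127
  upper = min{1, (1 − p₀)/p₁} = 0.866 / 0.275 ≈ 3.1491 → capped at 1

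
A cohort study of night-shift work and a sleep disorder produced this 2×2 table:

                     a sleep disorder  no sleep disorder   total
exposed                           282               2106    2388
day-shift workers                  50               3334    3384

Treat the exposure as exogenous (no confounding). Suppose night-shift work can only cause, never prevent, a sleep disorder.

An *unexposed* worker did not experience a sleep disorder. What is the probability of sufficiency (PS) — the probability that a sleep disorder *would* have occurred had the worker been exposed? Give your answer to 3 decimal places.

PS ≈ 0.105

p₁ = P(outcome | exposed) = 282/2388 = 0.11809
p₀ = P(outcome | unexposed) = 50/3384 = 0.014775
Under exogeneity and monotonicity, PS = (p₁ − p₀) / (1 − p₀).
PS = (0.11809 − 0.014775) / (1 − 0.014775) = 0.10332 / 0.98522 ≈ 0.1049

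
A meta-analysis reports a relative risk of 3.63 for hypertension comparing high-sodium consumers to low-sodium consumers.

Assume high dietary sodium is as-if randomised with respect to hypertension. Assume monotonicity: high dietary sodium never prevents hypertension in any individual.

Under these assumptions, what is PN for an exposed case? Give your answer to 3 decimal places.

PN ≈ 0.725

Under exogeneity and monotonicity, PN = (RR − 1) / RR = 1 − 1/RR.
PN = (3.63 − 1) / 3.63 = 2.63 / 3.63 ≈ 0.7245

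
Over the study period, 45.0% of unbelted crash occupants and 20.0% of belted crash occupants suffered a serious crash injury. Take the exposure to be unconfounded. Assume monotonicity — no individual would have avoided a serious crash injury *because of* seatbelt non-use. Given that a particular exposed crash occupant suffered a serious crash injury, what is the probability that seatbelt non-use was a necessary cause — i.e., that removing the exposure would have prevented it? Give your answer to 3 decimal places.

p₁ = 0.45, p₀ = 0.2.
Under exogeneity and monotonicity, PN = (p₁ − p₀) / p₁.
PN = (0.45 − 0.2) / 0.45 = 0.25 / 0.45 ≈ 0.5556

PN ≈ 0.556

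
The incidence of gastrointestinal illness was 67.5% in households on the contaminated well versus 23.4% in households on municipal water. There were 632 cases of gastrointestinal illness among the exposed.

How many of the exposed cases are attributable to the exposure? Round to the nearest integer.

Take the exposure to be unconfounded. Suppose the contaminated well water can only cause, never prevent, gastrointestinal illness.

about 413 cases

p₁ = 0.675, p₀ = 0.234.
PN = (p₁ − p₀)/p₁ = (0.675 − 0.234) / 0.675 ≈ 0.65333.
Attributable cases ≈ PN × (exposed cases) = 0.65333 × 632 ≈ 412.91.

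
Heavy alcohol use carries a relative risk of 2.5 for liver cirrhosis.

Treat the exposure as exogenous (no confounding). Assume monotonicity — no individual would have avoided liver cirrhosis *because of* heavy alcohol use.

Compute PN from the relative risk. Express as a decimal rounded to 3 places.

PN ≈ 0.600

Under exogeneity and monotonicity, PN = (RR − 1) / RR = 1 − 1/RR.
PN = (2.5 − 1) / 2.5 = 1.5 / 2.5 ≈ 0.6000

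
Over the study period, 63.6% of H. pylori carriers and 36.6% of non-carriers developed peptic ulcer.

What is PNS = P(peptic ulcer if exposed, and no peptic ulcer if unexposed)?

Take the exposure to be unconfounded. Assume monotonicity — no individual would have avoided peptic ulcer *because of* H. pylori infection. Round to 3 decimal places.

PNS ≈ 0.270

p₁ = 0.636, p₀ = 0.366.
Under exogeneity and monotonicity, PNS = p₁ − p₀.
PNS = 0.636 − 0.366 = 0.27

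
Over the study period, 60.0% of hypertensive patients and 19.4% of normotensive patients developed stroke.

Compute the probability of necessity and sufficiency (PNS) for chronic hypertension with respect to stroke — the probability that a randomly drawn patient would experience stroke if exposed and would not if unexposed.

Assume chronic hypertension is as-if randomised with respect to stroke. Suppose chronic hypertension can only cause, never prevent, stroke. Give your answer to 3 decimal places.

p₁ = 0.6, p₀ = 0.194.
Under exogeneity and monotonicity, PNS = p₁ − p₀.
PNS = 0.6 − 0.194 = 0.406

PNS ≈ 0.406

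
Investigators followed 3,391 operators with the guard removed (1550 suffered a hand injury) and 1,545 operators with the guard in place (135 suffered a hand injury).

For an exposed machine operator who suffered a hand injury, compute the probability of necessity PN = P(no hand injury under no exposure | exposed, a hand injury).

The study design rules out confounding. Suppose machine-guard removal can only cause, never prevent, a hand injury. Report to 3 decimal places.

PN ≈ 0.809

p₁ = P(outcome | exposed) = 1550/3391 = 0.45709
p₀ = P(outcome | unexposed) = 135/1545 = 0.087379
Under exogeneity and monotonicity, PN = (p₁ − p₀) / p₁.
PN = (0.45709 − 0.087379) / 0.45709 = 0.36971 / 0.45709 ≈ 0.8088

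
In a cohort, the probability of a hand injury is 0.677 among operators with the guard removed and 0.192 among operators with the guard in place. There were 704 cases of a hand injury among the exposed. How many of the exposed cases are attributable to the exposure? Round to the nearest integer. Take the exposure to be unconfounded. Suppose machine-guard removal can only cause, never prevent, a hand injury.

Let p₁ = 0.677, p₀ = 0.192.
PN = (p₁ − p₀)/p₁ = (0.677 − 0.192) / 0.677 ≈ 0.71640.
Attributable cases ≈ PN × (exposed cases) = 0.71640 × 704 ≈ 504.34.

about 504 cases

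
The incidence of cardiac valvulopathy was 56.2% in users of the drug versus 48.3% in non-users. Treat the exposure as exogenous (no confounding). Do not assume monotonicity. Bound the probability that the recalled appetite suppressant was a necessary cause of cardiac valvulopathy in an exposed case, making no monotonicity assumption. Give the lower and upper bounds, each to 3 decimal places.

0.141 ≤ PN ≤ 0.920

p₁ = 0.562, p₀ = 0.483.
Under exogeneity alone the bounds on PN are max{0,(p₁−p₀)/p₁} ≤ PN ≤ min{1,(1−p₀)/p₁}.
  lower = (p₁ − p₀)/p₁ = 0.079 / 0.562 ≈ 0.1406
  upper = min{1, (1 − p₀)/p₁} = 0.517 / 0.562 ≈ 0.9199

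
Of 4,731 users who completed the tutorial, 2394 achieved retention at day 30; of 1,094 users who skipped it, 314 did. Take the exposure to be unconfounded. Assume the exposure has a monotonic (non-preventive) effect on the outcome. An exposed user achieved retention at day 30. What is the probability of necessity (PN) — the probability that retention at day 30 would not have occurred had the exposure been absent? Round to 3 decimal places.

p₁ = P(outcome | exposed) = 2394/4731 = 0.50602
p₀ = P(outcome | unexposed) = 314/1094 = 0.28702
Under exogeneity and monotonicity, PN = (p₁ − p₀) / p₁.
PN = (0.50602 − 0.28702) / 0.50602 = 0.219 / 0.50602 ≈ 0.4328

PN ≈ 0.433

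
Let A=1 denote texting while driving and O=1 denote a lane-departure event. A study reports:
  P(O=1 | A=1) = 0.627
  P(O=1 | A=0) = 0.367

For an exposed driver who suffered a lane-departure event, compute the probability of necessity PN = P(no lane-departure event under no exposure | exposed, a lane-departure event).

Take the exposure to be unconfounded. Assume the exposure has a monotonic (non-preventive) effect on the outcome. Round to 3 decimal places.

PN ≈ 0.415

Let p₁ = 0.627, p₀ = 0.367.
Under exogeneity and monotonicity, PN = (p₁ − p₀) / p₁.
PN = (0.627 − 0.367) / 0.627 = 0.26 / 0.627 ≈ 0.4147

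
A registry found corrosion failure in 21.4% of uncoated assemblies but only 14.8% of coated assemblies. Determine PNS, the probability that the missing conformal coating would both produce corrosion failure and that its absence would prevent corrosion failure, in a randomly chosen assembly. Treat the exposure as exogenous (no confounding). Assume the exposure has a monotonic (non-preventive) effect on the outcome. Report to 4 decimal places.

PNS ≈ 0.0660

p₁ = 0.214, p₀ = 0.148.
Under exogeneity and monotonicity, PNS = p₁ − p₀.
PNS = 0.214 − 0.148 = 0.066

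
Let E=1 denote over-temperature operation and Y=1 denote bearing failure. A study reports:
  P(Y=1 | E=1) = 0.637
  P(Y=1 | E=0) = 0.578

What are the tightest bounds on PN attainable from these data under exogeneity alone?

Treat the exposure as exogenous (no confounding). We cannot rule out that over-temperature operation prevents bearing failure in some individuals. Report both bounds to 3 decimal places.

Let p₁ = 0.637, p₀ = 0.578.
Under exogeneity alone the bounds on PN are max{0,(p₁−p₀)/p₁} ≤ PN ≤ min{1,(1−p₀)/p₁}.
  lower = (p₁ − p₀)/p₁ = 0.059 / 0.637 ≈ 0.0926
  upper = min{1, (1 − p₀)/p₁} = 0.422 / 0.637 ≈ 0.6625

0.093 ≤ PN ≤ 0.662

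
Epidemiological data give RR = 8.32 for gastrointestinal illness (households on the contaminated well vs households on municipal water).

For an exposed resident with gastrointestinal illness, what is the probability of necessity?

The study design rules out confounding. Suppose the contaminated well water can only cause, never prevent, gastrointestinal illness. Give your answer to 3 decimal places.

PN ≈ 0.880

Under exogeneity and monotonicity, PN = (RR − 1) / RR = 1 − 1/RR.
PN = (8.32 − 1) / 8.32 = 7.32 / 8.32 ≈ 0.8798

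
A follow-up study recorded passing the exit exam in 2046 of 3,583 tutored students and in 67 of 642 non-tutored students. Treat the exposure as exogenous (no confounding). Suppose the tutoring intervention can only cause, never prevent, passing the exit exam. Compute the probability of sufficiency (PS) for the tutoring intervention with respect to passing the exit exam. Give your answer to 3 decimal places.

p₁ = P(outcome | exposed) = 2046/3583 = 0.57103
p₀ = P(outcome | unexposed) = 67/642 = 0.10436
Under exogeneity and monotonicity, PS = (p₁ − p₀) / (1 − p₀).
PS = (0.57103 − 0.10436) / (1 − 0.10436) = 0.46667 / 0.89564 ≈ 0.5210

PS ≈ 0.521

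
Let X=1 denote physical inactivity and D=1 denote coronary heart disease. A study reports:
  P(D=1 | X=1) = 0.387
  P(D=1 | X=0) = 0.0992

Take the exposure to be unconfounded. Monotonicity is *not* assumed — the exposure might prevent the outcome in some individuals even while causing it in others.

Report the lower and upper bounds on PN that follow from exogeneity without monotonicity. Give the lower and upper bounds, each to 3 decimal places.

Let p₁ = 0.387, p₀ = 0.0992.
Under exogeneity alone the bounds on PN are max{0,(p₁−p₀)/p₁} ≤ PN ≤ min{1,(1−p₀)/p₁}.
  lower = (p₁ − p₀)/p₁ = 0.2878 / 0.387 ≈ 0.7437
  upper = min{1, (1 − p₀)/p₁} = 0.9008 / 0.387 ≈ 2.3276 → capped at 1

0.744 ≤ PN ≤ 1.000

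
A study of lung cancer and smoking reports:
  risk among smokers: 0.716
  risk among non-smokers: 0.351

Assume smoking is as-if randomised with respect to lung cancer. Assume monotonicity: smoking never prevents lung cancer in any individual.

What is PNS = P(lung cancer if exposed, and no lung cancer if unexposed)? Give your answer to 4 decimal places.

Let p₁ = 0.716, p₀ = 0.351.
Under exogeneity and monotonicity, PNS = p₁ − p₀.
PNS = 0.716 − 0.351 = 0.365

PNS ≈ 0.3650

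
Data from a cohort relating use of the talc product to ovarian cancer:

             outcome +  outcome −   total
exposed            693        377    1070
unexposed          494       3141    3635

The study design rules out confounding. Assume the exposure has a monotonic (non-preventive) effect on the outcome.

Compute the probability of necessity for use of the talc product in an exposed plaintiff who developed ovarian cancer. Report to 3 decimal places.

p₁ = P(outcome | exposed) = 693/1070 = 0.64766
p₀ = P(outcome | unexposed) = 494/3635 = 0.1359
Under exogeneity and monotonicity, PN = (p₁ − p₀) / p₁.
PN = (0.64766 − 0.1359) / 0.64766 = 0.51176 / 0.64766 ≈ 0.7902

PN ≈ 0.790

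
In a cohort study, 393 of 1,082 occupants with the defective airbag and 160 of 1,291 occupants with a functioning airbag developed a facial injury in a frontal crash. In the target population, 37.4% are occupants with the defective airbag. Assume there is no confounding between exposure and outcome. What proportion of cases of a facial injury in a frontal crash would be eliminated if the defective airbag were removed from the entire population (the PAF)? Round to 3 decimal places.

PAF ≈ 0.419

p₁ = P(outcome | exposed) = 393/1082 = 0.36322
p₀ = P(outcome | unexposed) = 160/1291 = 0.12393
Overall risk P(Y=1) = π·p₁ + (1−π)·p₀ = 0.374×0.36322 + 0.626×0.12393 = 0.21343.
Under exogeneity, PAF = [P(Y=1) − p₀] / P(Y=1).
PAF = (0.21343 − 0.12393) / 0.21343 ≈ 0.4193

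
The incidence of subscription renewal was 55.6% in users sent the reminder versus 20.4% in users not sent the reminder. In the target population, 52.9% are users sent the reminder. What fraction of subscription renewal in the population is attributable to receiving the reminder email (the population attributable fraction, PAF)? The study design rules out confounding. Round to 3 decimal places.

PAF ≈ 0.477

p₁ = 0.556, p₀ = 0.204.
Overall risk P(Y=1) = π·p₁ + (1−π)·p₀ = 0.529×0.556 + 0.471×0.204 = 0.39021.
Under exogeneity, PAF = [P(Y=1) − p₀] / P(Y=1).
PAF = (0.39021 − 0.204) / 0.39021 ≈ 0.4772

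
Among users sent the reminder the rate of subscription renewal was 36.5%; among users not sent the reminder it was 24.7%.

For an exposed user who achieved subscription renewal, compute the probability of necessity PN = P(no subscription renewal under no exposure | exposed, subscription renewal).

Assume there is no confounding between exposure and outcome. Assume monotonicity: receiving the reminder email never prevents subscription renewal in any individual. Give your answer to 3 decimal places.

PN ≈ 0.323

p₁ = 0.365, p₀ = 0.247.
Under exogeneity and monotonicity, PN = (p₁ − p₀) / p₁.
PN = (0.365 − 0.247) / 0.365 = 0.118 / 0.365 ≈ 0.3233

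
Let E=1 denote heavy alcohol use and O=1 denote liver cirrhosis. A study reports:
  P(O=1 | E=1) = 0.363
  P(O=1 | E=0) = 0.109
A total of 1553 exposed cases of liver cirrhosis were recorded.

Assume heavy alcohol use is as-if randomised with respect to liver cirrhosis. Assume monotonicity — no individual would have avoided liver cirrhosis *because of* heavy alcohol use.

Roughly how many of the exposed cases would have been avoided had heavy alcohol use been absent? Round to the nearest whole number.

about 1087 cases

Let p₁ = 0.363, p₀ = 0.109.
PN = (p₁ − p₀)/p₁ = (0.363 − 0.109) / 0.363 ≈ 0.69972.
Attributable cases ≈ PN × (exposed cases) = 0.69972 × 1553 ≈ 1086.67.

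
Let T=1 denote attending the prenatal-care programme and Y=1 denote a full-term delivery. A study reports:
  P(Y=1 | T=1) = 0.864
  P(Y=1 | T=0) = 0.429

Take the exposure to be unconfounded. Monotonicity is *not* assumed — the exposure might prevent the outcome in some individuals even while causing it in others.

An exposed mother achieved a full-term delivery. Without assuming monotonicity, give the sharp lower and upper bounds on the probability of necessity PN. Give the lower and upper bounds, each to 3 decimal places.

Let p₁ = 0.864, p₀ = 0.429.
Under exogeneity alone the bounds on PN are max{0,(p₁−p₀)/p₁} ≤ PN ≤ min{1,(1−p₀)/p₁}.
  lower = (p₁ − p₀)/p₁ = 0.435 / 0.864 ≈ 0.5035
  upper = min{1, (1 − p₀)/p₁} = 0.571 / 0.864 ≈ 0.6609

0.503 ≤ PN ≤ 0.661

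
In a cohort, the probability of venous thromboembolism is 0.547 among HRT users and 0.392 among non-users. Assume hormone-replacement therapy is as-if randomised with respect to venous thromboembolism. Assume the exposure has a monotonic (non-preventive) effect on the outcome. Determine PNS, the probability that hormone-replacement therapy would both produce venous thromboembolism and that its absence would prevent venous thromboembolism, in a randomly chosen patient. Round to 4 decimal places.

Let p₁ = 0.547, p₀ = 0.392.
Under exogeneity and monotonicity, PNS = p₁ − p₀.
PNS = 0.547 − 0.392 = 0.155

PNS ≈ 0.1550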